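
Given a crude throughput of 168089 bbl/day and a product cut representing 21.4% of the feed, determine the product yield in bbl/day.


Crude throughput = 168089 bbl/day
Fraction yield = 21.4%
yield = throughput * fraction / 100
yield = 168089 * 21.4 / 100 = 35971.046

35971.046 bbl/day


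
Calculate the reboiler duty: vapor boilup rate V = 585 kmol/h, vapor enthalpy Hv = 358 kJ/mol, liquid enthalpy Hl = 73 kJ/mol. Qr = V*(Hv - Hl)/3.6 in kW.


Qr = 585 * (358 - 73) / 3.6 = 585 * 285 / 3.6 = 46310

46310 kW


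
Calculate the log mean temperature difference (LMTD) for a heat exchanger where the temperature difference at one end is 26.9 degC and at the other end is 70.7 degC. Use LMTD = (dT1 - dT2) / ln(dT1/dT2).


LMTD = (dT1 - dT2) / ln(dT1/dT2)
= (26.9 - 70.7) / ln(26.9 / 70.7) = -43.8 / -0.966319 = 45.33

45.33 degC


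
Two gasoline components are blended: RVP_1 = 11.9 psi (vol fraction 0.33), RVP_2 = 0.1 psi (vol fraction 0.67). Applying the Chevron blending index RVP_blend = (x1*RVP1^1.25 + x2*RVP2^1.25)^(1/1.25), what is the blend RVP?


Chevron index: RVP_blend = (sum xi*RVPi^1.25)^(1/1.25)
RVP^1.25 terms: 0.33 * 11.9^1.25 + 0.67 * 0.1^1.25 = 7.33137
RVP_blend = 7.33137^(1/1.25) = 4.922

4.922 psi


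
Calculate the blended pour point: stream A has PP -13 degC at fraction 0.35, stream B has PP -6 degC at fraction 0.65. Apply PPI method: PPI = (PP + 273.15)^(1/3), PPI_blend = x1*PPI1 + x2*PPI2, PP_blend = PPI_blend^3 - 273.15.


PPI_1 = (-13 + 273.15)^(1/3) = 6.383731
PPI_2 = (-6 + 273.15)^(1/3) = 6.440482
PPI_blend = 0.35 * 6.383731 + 0.65 * 6.440482 = 6.420619
PP_blend = 6.420619^3 - 273.15 = 264.6858 - 273.15 = -8.46

-8.46 degC


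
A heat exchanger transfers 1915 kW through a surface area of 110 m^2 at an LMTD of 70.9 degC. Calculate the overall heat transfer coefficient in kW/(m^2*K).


From Q = U*A*LMTD, U = Q / (A * LMTD)
U = 1915 / (110 * 70.9) = 1915 / 7799 = 0.2455

0.2455 kW/(m^2*K)


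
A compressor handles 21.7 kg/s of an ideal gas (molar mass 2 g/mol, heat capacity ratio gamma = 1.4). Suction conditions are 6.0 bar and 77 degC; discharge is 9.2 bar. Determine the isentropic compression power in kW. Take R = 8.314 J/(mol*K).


Isentropic work: W = m*(gamma/(gamma-1))*(R*T1/MW)*((P2/P1)^((gamma-1)/gamma) - 1)
T1 = 77 + 273.15 = 350.15 K
Pressure ratio = 9.2 / 6.0 = 1.53333
Exponent = (1.4 - 1)/1.4 = 0.285714
(P2/P1)^exp - 1 = 1.53333^0.285714 - 1 = 0.129897
W = 21.7 * 1.4 / 0.4 * 8.314 * 350.15 / 2 * 0.129897 = 14360

14360 kW


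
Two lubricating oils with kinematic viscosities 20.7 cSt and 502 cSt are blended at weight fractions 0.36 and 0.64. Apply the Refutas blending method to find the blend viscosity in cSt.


Refutas method: VBN_i = 14.534*ln(ln(visc_i + 0.8)) + 10.975, blended linearly by mass fraction; since VBN is linear in VBI_i = ln(ln(visc_i + 0.8)) and the fractions sum to 1, blend VBI directly: visc = exp(exp(VBI_blend)) - 0.8
VBI_1 = ln(ln(20.7 + 0.8)) = 1.12104
VBI_2 = ln(ln(502 + 0.8)) = 1.8278
VBI_blend = 0.36 * 1.12104 + 0.64 * 1.8278 = 1.57337
visc_blend = exp(exp(1.57337)) - 0.8 = 123.5

123.5 cSt


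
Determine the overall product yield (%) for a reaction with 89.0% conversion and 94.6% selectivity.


Overall yield = conversion (%) * selectivity (%) / 100
Conversion = 89.0%, Selectivity = 94.6%
Y = 89.0 * 94.6 / 100
= 84.194 %

84.194 %


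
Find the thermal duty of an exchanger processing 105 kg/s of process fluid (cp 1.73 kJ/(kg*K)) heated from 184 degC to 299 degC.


Q = m_dot * cp * delta_T
delta_T = 299 - 184 = 115 K
Q = 105 * 1.73 * 115
= 181.65 * 115
= 20889.75 kW

20889.75 kW


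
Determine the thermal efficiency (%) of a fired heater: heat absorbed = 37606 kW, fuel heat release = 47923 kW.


Furnace efficiency = Q_absorbed / Q_fuel * 100
= 37606 / 47923 * 100 = 78.47

78.47 %


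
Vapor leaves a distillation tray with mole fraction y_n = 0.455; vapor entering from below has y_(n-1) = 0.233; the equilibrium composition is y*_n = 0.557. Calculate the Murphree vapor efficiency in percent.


Murphree vapor efficiency: EMV = (y_n - y_(n-1)) / (y*_n - y_(n-1)) * 100
EMV = (0.455 - 0.233) / (0.557 - 0.233) * 100 = 0.222 / 0.324 * 100 = 68.52

68.52 %


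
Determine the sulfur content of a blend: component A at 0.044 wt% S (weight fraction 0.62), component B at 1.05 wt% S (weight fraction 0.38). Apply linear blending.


Linear sulfur blending: S_blend = x1*S1 + x2*S2
Contribution 1: 0.62 * 0.044 = 0.02728 wt%
Contribution 2: 0.38 * 1.05 = 0.399 wt%
S_blend = 0.02728 + 0.399 = 0.42628

0.42628 wt%


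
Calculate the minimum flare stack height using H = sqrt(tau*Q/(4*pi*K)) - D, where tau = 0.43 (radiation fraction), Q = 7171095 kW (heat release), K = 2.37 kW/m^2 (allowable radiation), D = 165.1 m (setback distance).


tau*Q/(4*pi*K) = 0.43 * 7171095 / (4 * pi * 2.37) = 103537
sqrt(103537) = 321.772
H = 321.772 - 165.1 = 156.7

156.7 m


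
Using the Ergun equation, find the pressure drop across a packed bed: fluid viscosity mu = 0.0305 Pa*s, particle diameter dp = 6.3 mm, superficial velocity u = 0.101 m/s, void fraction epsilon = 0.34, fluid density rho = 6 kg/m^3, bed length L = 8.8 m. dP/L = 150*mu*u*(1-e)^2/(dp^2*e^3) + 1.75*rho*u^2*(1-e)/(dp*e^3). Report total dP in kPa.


dp = 6.3 mm = 0.0063 m
Viscous term = 150*0.0305*0.101*(1-0.34)^2 / (0.0063^2*0.34^3) = 129028
Inertial term = 1.75*6*0.101^2*(1-0.34) / (0.0063*0.34^3) = 285.495
dP/L = 129028 + 285.495 = 129313 Pa/m
dP = 129313 * 8.8 / 1000 = 1138 kPa

1138 kPa


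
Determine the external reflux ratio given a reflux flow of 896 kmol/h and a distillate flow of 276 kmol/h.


Reflux ratio definition: R = L / D (liquid returned / distillate withdrawn)
L = 896 kmol/h, D = 276 kmol/h
R = 896 / 276 = 3.246

3.246


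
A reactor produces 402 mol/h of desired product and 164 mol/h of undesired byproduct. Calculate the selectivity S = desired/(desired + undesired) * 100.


Selectivity = desired / (desired + undesired) * 100
Total products = 402 + 164 = 566 mol/h
S = 402 / 566 * 100
= 0.7102 * 100
= 71.02 %

71.02 %


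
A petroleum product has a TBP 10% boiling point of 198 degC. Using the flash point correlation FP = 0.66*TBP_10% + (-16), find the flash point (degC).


FP = 0.66 * 198 + (-16) = 114.68

114.68 degC


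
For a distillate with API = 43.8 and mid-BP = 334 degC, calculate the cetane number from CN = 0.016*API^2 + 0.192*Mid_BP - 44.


CN = 0.016 * 43.8^2 + 0.192 * 334 - 44
CN = 30.69504 + 64.128 - 44 = 50.82304

50.82304


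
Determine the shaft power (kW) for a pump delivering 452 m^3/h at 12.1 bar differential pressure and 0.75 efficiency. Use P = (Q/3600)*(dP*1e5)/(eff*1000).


Q = 452 / 3600 = 0.125556 m^3/s
P = 0.125556 * (12.1 * 1e5) / 0.75 / 1000 = 202.6

202.6 kW


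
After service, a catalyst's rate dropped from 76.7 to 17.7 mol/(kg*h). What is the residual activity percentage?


Activity (%) = (rate_used / rate_fresh) * 100
rate_used = 17.7, rate_fresh = 76.7
= (17.7 / 76.7) * 100
= 0.2308 * 100 = 23.08

23.08 %


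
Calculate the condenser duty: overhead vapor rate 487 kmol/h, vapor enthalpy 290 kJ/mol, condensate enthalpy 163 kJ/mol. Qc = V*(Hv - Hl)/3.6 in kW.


Qc = 487 * (290 - 163) / 3.6 = 487 * 127 / 3.6 = 17180

17180 kW


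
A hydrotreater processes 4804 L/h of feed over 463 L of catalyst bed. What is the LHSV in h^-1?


LHSV = volumetric feed rate / catalyst volume
= 4804 L/h / 463 L
= 10.38 h^-1

10.38 h^-1


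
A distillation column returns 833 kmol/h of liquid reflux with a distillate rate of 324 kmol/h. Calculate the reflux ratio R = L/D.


Reflux ratio definition: R = L / D (liquid returned / distillate withdrawn)
L = 833 kmol/h, D = 324 kmol/h
R = 833 / 324 = 2.571

2.571


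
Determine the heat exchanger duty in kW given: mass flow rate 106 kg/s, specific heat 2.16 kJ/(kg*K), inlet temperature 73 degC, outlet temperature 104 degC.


Q = m_dot * cp * delta_T
delta_T = 104 - 73 = 31 K
Q = 106 * 2.16 * 31
= 228.96 * 31
= 7097.76 kW

7097.76 kW


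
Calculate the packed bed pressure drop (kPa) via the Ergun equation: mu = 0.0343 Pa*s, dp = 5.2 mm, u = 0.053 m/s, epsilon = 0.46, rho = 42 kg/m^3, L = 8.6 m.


dp = 5.2 mm = 0.0052 m
Viscous term = 150*0.0343*0.053*(1-0.46)^2 / (0.0052^2*0.46^3) = 30211.2
Inertial term = 1.75*42*0.053^2*(1-0.46) / (0.0052*0.46^3) = 220.27
dP/L = 30211.2 + 220.27 = 30431.5 Pa/m
dP = 30431.5 * 8.6 / 1000 = 261.7 kPa

261.7 kPa


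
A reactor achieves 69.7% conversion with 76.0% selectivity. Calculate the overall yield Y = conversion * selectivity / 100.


Overall yield = conversion (%) * selectivity (%) / 100
Conversion = 69.7%, Selectivity = 76.0%
Y = 69.7 * 76.0 / 100
= 52.972 %

52.972 %


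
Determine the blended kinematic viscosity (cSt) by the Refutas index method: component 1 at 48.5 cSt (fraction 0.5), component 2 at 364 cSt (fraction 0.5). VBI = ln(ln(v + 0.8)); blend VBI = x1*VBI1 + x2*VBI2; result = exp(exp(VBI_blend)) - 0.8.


Refutas method: VBN_i = 14.534*ln(ln(visc_i + 0.8)) + 10.975, blended linearly by mass fraction; since VBN is linear in VBI_i = ln(ln(visc_i + 0.8)) and the fractions sum to 1, blend VBI directly: visc = exp(exp(VBI_blend)) - 0.8
VBI_1 = ln(ln(48.5 + 0.8)) = 1.36044
VBI_2 = ln(ln(364 + 0.8)) = 1.77484
VBI_blend = 0.5 * 1.36044 + 0.5 * 1.77484 = 1.56764
visc_blend = exp(exp(1.56764)) - 0.8 = 120.1

120.1 cSt


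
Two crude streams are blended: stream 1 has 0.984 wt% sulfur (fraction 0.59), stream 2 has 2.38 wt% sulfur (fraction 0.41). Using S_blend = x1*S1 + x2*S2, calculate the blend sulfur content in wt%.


Linear sulfur blending: S_blend = x1*S1 + x2*S2
Contribution 1: 0.59 * 0.984 = 0.58056 wt%
Contribution 2: 0.41 * 2.38 = 0.9758 wt%
S_blend = 0.58056 + 0.9758 = 1.55636

1.55636 wt%


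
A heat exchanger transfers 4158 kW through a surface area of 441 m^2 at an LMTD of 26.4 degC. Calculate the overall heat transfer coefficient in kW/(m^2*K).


From Q = U*A*LMTD, U = Q / (A * LMTD)
U = 4158 / (441 * 26.4) = 4158 / 11642.4 = 0.3571

0.3571 kW/(m^2*K)


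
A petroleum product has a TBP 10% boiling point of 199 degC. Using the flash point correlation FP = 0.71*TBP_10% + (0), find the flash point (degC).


FP = 0.71 * 199 + (0) = 141.29

141.29 degC


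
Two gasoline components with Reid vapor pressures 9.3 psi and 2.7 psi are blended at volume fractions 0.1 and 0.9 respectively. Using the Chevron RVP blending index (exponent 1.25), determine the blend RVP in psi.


Chevron index: RVP_blend = (sum xi*RVPi^1.25)^(1/1.25)
RVP^1.25 terms: 0.1 * 9.3^1.25 + 0.9 * 2.7^1.25 = 4.73899
RVP_blend = 4.73899^(1/1.25) = 3.472

3.472 psi


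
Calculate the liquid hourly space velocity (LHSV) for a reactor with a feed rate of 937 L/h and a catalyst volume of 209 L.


LHSV = volumetric feed rate / catalyst volume
= 937 L/h / 209 L
= 4.483 h^-1

4.483 h^-1


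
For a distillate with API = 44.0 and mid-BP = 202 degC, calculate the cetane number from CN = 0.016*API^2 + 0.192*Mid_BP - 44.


CN = 0.016 * 44.0^2 + 0.192 * 202 - 44
CN = 30.976 + 38.784 - 44 = 25.76

25.76


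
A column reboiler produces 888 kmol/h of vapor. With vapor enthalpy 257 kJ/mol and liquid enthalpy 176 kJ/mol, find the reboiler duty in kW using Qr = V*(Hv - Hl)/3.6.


Qr = 888 * (257 - 176) / 3.6 = 888 * 81 / 3.6 = 19980

19980 kW


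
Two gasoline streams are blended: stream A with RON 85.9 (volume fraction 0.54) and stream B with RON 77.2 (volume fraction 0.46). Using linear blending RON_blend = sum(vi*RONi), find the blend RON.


Linear blending: RON_blend = sum(vi * RONi)
Contribution 1: 0.54 * 85.9 = 46.386
Contribution 2: 0.46 * 77.2 = 35.512
RON_blend = 46.386 + 35.512 = 81.898

81.898


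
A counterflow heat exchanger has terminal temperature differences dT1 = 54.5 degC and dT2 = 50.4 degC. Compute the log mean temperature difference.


LMTD = (dT1 - dT2) / ln(dT1/dT2)
= (54.5 - 50.4) / ln(54.5 / 50.4) = 4.1 / 0.0782095 = 52.42

52.42 degC


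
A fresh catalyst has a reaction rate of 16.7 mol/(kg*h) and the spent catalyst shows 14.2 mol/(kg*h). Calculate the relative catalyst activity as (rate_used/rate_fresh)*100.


Activity (%) = (rate_used / rate_fresh) * 100
rate_used = 14.2, rate_fresh = 16.7
= (14.2 / 16.7) * 100
= 0.8503 * 100 = 85.03

85.03 %


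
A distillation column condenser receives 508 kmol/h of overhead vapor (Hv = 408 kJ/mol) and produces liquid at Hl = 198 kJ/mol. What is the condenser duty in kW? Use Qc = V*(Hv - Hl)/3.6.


Qc = 508 * (408 - 198) / 3.6 = 508 * 210 / 3.6 = 29630

29630 kW


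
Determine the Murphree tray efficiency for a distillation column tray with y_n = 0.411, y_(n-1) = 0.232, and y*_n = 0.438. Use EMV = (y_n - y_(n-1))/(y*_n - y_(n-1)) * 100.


Murphree vapor efficiency: EMV = (y_n - y_(n-1)) / (y*_n - y_(n-1)) * 100
EMV = (0.411 - 0.232) / (0.438 - 0.232) * 100 = 0.179 / 0.206 * 100 = 86.89

86.89 %


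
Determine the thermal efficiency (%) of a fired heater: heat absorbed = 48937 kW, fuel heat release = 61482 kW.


Furnace efficiency = Q_absorbed / Q_fuel * 100
= 48937 / 61482 * 100 = 79.60

79.60 %


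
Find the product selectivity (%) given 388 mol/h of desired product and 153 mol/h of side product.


Selectivity = desired / (desired + undesired) * 100
Total products = 388 + 153 = 541 mol/h
S = 388 / 541 * 100
= 0.7172 * 100
= 71.72 %

71.72 %


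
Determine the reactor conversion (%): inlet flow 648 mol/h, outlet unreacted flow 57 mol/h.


X = (F_in - F_out) / F_in * 100
Moles reacted = 648 - 57 = 591
X = 591 / 648 * 100
= 0.9120 * 100
= 91.20 %

91.20 %


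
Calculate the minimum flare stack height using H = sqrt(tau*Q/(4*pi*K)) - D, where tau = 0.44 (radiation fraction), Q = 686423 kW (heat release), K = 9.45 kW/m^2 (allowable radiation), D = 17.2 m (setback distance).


tau*Q/(4*pi*K) = 0.44 * 686423 / (4 * pi * 9.45) = 2543.33
sqrt(2543.33) = 50.4314
H = 50.4314 - 17.2 = 33.23

33.23 m


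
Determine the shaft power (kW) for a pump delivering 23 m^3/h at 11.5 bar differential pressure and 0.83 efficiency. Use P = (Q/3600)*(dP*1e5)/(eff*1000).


Q = 23 / 3600 = 0.00638889 m^3/s
P = 0.00638889 * (11.5 * 1e5) / 0.83 / 1000 = 8.852

8.852 kW


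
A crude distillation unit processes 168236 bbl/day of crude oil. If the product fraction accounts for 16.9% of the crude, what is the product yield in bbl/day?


Crude throughput = 168236 bbl/day
Fraction yield = 16.9%
yield = throughput * fraction / 100
yield = 168236 * 16.9 / 100 = 28431.884

28431.884 bbl/day


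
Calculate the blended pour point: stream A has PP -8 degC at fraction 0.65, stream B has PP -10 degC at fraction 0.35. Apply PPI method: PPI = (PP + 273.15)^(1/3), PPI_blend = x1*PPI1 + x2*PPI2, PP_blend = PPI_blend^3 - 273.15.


PPI_1 = (-8 + 273.15)^(1/3) = 6.42437
PPI_2 = (-10 + 273.15)^(1/3) = 6.408176
PPI_blend = 0.65 * 6.42437 + 0.35 * 6.408176 = 6.418702
PP_blend = 6.418702^3 - 273.15 = 264.4488 - 273.15 = -8.7

-8.7 degC


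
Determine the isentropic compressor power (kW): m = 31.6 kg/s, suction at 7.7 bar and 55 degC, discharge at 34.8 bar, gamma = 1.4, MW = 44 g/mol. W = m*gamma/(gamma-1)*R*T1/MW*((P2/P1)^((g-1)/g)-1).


Isentropic work: W = m*(gamma/(gamma-1))*(R*T1/MW)*((P2/P1)^((gamma-1)/gamma) - 1)
T1 = 55 + 273.15 = 328.15 K
Pressure ratio = 34.8 / 7.7 = 4.51948
Exponent = (1.4 - 1)/1.4 = 0.285714
(P2/P1)^exp - 1 = 4.51948^0.285714 - 1 = 0.53875
W = 31.6 * 1.4 / 0.4 * 8.314 * 328.15 / 44 * 0.53875 = 3695

3695 kW


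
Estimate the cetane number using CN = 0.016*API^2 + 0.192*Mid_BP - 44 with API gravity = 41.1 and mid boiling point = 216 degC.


CN = 0.016 * 41.1^2 + 0.192 * 216 - 44
CN = 27.02736 + 41.472 - 44 = 24.49936

24.49936


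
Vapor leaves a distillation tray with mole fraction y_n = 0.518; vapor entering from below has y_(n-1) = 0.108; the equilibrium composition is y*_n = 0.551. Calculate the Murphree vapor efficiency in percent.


Murphree vapor efficiency: EMV = (y_n - y_(n-1)) / (y*_n - y_(n-1)) * 100
EMV = (0.518 - 0.108) / (0.551 - 0.108) * 100 = 0.41 / 0.443 * 100 = 92.55

92.55 %


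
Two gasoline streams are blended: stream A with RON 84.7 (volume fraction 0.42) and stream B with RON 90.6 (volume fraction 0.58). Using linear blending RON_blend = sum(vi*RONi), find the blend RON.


Linear blending: RON_blend = sum(vi * RONi)
Contribution 1: 0.42 * 84.7 = 35.574
Contribution 2: 0.58 * 90.6 = 52.548
RON_blend = 35.574 + 52.548 = 88.122

88.122


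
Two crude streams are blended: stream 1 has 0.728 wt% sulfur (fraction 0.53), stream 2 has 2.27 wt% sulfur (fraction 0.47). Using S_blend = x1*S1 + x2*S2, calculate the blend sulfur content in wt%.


Linear sulfur blending: S_blend = x1*S1 + x2*S2
Contribution 1: 0.53 * 0.728 = 0.38584 wt%
Contribution 2: 0.47 * 2.27 = 1.0669 wt%
S_blend = 0.38584 + 1.0669 = 1.45274

1.45274 wt%


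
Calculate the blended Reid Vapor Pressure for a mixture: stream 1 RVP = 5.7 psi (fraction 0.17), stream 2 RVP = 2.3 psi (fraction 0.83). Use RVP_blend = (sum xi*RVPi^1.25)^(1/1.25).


Chevron index: RVP_blend = (sum xi*RVPi^1.25)^(1/1.25)
RVP^1.25 terms: 0.17 * 5.7^1.25 + 0.83 * 2.3^1.25 = 3.84816
RVP_blend = 3.84816^(1/1.25) = 2.939

2.939 psi


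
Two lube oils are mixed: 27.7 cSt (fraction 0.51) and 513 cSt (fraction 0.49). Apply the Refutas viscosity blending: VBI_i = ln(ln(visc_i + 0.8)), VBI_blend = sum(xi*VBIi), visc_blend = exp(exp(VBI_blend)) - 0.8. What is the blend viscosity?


Refutas method: VBN_i = 14.534*ln(ln(visc_i + 0.8)) + 10.975, blended linearly by mass fraction; since VBN is linear in VBI_i = ln(ln(visc_i + 0.8)) and the fractions sum to 1, blend VBI directly: visc = exp(exp(VBI_blend)) - 0.8
VBI_1 = ln(ln(27.7 + 0.8)) = 1.20893
VBI_2 = ln(ln(513 + 0.8)) = 1.83127
VBI_blend = 0.51 * 1.20893 + 0.49 * 1.83127 = 1.51388
visc_blend = exp(exp(1.51388)) - 0.8 = 93.30

93.30 cSt


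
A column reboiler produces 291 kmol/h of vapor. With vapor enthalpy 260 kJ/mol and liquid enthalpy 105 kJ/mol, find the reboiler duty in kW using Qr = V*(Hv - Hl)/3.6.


Qr = 291 * (260 - 105) / 3.6 = 291 * 155 / 3.6 = 12530

12530 kW


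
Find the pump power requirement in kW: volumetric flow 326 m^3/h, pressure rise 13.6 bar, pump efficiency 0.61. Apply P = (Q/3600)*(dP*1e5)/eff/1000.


Q = 326 / 3600 = 0.0905556 m^3/s
P = 0.0905556 * (13.6 * 1e5) / 0.61 / 1000 = 201.9

201.9 kW


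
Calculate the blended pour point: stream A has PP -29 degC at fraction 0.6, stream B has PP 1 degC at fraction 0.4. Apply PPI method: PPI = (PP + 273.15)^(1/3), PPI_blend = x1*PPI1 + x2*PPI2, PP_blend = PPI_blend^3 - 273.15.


PPI_1 = (-29 + 273.15)^(1/3) = 6.25008
PPI_2 = (1 + 273.15)^(1/3) = 6.49625
PPI_blend = 0.6 * 6.25008 + 0.4 * 6.49625 = 6.348548
PP_blend = 6.348548^3 - 273.15 = 255.8723 - 273.15 = -17.28

-17.28 degC


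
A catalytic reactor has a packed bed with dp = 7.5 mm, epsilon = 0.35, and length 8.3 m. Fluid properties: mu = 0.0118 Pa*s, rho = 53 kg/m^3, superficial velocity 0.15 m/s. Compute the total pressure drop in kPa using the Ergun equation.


dp = 7.5 mm = 0.0075 m
Viscous term = 150*0.0118*0.15*(1-0.35)^2 / (0.0075^2*0.35^3) = 46512
Inertial term = 1.75*53*0.15^2*(1-0.35) / (0.0075*0.35^3) = 4218.37
dP/L = 46512 + 4218.37 = 50730.4 Pa/m
dP = 50730.4 * 8.3 / 1000 = 421.1 kPa

421.1 kPa


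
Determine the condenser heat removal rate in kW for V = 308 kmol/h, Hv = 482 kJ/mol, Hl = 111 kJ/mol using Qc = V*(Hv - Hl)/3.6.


Qc = 308 * (482 - 111) / 3.6 = 308 * 371 / 3.6 = 31740

31740 kW


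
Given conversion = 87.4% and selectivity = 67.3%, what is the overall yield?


Overall yield = conversion (%) * selectivity (%) / 100
Conversion = 87.4%, Selectivity = 67.3%
Y = 87.4 * 67.3 / 100
= 58.8202 %

58.8202 %


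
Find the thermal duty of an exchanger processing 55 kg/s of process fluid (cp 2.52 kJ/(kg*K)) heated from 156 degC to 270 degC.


Q = m_dot * cp * delta_T
delta_T = 270 - 156 = 114 K
Q = 55 * 2.52 * 114
= 138.6 * 114
= 15800.4 kW

15800.4 kW


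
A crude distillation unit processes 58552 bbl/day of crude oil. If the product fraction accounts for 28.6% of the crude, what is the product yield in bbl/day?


Crude throughput = 58552 bbl/day
Fraction yield = 28.6%
yield = throughput * fraction / 100
yield = 58552 * 28.6 / 100 = 16745.872

16745.872 bbl/day


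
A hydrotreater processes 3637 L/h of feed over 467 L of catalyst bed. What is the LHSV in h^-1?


LHSV = volumetric feed rate / catalyst volume
= 3637 L/h / 467 L
= 7.788 h^-1

7.788 h^-1


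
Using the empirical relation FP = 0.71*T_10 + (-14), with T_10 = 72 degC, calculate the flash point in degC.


FP = 0.71 * 72 + (-14) = 37.12

37.12 degC


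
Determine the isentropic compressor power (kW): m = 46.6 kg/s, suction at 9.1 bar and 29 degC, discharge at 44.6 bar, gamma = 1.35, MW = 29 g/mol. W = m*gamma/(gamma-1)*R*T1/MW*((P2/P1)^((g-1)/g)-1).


Isentropic work: W = m*(gamma/(gamma-1))*(R*T1/MW)*((P2/P1)^((gamma-1)/gamma) - 1)
T1 = 29 + 273.15 = 302.15 K
Pressure ratio = 44.6 / 9.1 = 4.9011
Exponent = (1.35 - 1)/1.35 = 0.259259
(P2/P1)^exp - 1 = 4.9011^0.259259 - 1 = 0.509958
W = 46.6 * 1.35 / 0.35 * 8.314 * 302.15 / 29 * 0.509958 = 7940

7940 kW


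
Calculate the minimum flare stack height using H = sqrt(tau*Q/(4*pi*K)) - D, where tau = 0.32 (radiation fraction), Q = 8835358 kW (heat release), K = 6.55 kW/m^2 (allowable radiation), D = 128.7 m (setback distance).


tau*Q/(4*pi*K) = 0.32 * 8835358 / (4 * pi * 6.55) = 34349.7
sqrt(34349.7) = 185.337
H = 185.337 - 128.7 = 56.64

56.64 m


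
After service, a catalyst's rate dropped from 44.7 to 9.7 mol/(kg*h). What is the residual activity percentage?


Activity (%) = (rate_used / rate_fresh) * 100
rate_used = 9.7, rate_fresh = 44.7
= (9.7 / 44.7) * 100
= 0.2170 * 100 = 21.70

21.70 %


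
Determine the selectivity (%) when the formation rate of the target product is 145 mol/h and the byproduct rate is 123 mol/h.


Selectivity = desired / (desired + undesired) * 100
Total products = 145 + 123 = 268 mol/h
S = 145 / 268 * 100
= 0.5410 * 100
= 54.10 %

54.10 %


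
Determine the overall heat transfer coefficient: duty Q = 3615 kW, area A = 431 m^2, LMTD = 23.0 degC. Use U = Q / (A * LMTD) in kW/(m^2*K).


From Q = U*A*LMTD, U = Q / (A * LMTD)
U = 3615 / (431 * 23.0) = 3615 / 9913 = 0.3647

0.3647 kW/(m^2*K)


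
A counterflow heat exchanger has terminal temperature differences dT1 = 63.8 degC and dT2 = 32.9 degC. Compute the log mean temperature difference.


LMTD = (dT1 - dT2) / ln(dT1/dT2)
= (63.8 - 32.9) / ln(63.8 / 32.9) = 30.9 / 0.662281 = 46.66

46.66 degC


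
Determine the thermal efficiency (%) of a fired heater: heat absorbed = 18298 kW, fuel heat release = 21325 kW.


Furnace efficiency = Q_absorbed / Q_fuel * 100
= 18298 / 21325 * 100 = 85.81

85.81 %


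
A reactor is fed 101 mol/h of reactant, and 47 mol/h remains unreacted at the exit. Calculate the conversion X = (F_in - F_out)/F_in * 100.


X = (F_in - F_out) / F_in * 100
Moles reacted = 101 - 47 = 54
X = 54 / 101 * 100
= 0.5347 * 100
= 53.47 %

53.47 %


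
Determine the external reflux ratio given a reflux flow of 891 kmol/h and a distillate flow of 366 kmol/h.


Reflux ratio definition: R = L / D (liquid returned / distillate withdrawn)
L = 891 kmol/h, D = 366 kmol/h
R = 891 / 366 = 2.434

2.434


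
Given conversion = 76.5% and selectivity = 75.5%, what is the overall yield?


Overall yield = conversion (%) * selectivity (%) / 100
Conversion = 76.5%, Selectivity = 75.5%
Y = 76.5 * 75.5 / 100
= 57.7575 %

57.7575 %


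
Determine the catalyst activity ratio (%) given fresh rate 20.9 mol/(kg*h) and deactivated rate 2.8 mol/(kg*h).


Activity (%) = (rate_used / rate_fresh) * 100
rate_used = 2.8, rate_fresh = 20.9
= (2.8 / 20.9) * 100
= 0.1340 * 100 = 13.40

13.40 %


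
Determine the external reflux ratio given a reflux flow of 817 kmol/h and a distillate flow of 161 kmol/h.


Reflux ratio definition: R = L / D (liquid returned / distillate withdrawn)
L = 817 kmol/h, D = 161 kmol/h
R = 817 / 161 = 5.075

5.075


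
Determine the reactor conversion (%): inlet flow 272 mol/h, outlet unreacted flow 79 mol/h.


X = (F_in - F_out) / F_in * 100
Moles reacted = 272 - 79 = 193
X = 193 / 272 * 100
= 0.7096 * 100
= 70.96 %

70.96 %


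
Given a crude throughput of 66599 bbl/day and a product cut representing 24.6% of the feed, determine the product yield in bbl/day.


Crude throughput = 66599 bbl/day
Fraction yield = 24.6%
yield = throughput * fraction / 100
yield = 66599 * 24.6 / 100 = 16383.354

16383.354 bbl/day


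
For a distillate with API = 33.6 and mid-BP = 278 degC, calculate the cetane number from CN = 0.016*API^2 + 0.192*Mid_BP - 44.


CN = 0.016 * 33.6^2 + 0.192 * 278 - 44
CN = 18.06336 + 53.376 - 44 = 27.43936

27.43936


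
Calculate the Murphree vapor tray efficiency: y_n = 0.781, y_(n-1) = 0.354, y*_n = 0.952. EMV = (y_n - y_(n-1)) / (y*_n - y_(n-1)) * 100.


Murphree vapor efficiency: EMV = (y_n - y_(n-1)) / (y*_n - y_(n-1)) * 100
EMV = (0.781 - 0.354) / (0.952 - 0.354) * 100 = 0.427 / 0.598 * 100 = 71.40

71.40 %


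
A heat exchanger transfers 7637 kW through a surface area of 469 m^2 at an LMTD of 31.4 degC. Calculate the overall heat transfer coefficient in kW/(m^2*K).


From Q = U*A*LMTD, U = Q / (A * LMTD)
U = 7637 / (469 * 31.4) = 7637 / 14726.6 = 0.5186

0.5186 kW/(m^2*K)


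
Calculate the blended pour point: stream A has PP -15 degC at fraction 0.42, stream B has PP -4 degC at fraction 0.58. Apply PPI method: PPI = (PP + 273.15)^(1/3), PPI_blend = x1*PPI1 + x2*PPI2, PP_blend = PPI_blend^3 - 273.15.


PPI_1 = (-15 + 273.15)^(1/3) = 6.36733
PPI_2 = (-4 + 273.15)^(1/3) = 6.456514
PPI_blend = 0.42 * 6.36733 + 0.58 * 6.456514 = 6.419057
PP_blend = 6.419057^3 - 273.15 = 264.4927 - 273.15 = -8.66

-8.66 degC


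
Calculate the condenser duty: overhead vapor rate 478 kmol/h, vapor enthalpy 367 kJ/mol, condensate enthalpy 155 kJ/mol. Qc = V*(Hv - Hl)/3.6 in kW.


Qc = 478 * (367 - 155) / 3.6 = 478 * 212 / 3.6 = 28150

28150 kW


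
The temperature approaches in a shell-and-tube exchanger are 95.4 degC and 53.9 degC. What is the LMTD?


LMTD = (dT1 - dT2) / ln(dT1/dT2)
= (95.4 - 53.9) / ln(95.4 / 53.9) = 41.5 / 0.570948 = 72.69

72.69 degC


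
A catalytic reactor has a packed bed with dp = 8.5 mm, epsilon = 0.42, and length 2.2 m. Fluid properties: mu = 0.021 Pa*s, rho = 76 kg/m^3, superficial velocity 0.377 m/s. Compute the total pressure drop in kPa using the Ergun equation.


dp = 8.5 mm = 0.0085 m
Viscous term = 150*0.021*0.377*(1-0.42)^2 / (0.0085^2*0.42^3) = 74631.5
Inertial term = 1.75*76*0.377^2*(1-0.42) / (0.0085*0.42^3) = 17409.9
dP/L = 74631.5 + 17409.9 = 92041.4 Pa/m
dP = 92041.4 * 2.2 / 1000 = 202.5 kPa

202.5 kPa


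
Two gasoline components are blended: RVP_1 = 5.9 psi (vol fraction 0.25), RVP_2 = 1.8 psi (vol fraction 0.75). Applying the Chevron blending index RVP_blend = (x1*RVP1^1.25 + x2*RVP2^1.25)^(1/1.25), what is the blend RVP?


Chevron index: RVP_blend = (sum xi*RVPi^1.25)^(1/1.25)
RVP^1.25 terms: 0.25 * 5.9^1.25 + 0.75 * 1.8^1.25 = 3.86251
RVP_blend = 3.86251^(1/1.25) = 2.948

2.948 psi


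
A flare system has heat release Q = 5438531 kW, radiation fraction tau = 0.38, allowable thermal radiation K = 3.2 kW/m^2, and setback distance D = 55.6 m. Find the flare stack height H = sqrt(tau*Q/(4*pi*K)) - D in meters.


tau*Q/(4*pi*K) = 0.38 * 5438531 / (4 * pi * 3.2) = 51393.2
sqrt(51393.2) = 226.701
H = 226.701 - 55.6 = 171.1

171.1 m


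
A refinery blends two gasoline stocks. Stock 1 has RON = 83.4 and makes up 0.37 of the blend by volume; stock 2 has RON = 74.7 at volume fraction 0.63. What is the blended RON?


Linear blending: RON_blend = sum(vi * RONi)
Contribution 1: 0.37 * 83.4 = 30.858
Contribution 2: 0.63 * 74.7 = 47.061
RON_blend = 30.858 + 47.061 = 77.919

77.919


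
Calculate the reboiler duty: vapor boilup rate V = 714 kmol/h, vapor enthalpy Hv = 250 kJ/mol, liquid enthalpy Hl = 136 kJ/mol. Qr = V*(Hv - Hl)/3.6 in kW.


Qr = 714 * (250 - 136) / 3.6 = 714 * 114 / 3.6 = 22610

22610 kW


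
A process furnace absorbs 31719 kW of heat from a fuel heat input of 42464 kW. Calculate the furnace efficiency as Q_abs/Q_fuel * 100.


Furnace efficiency = Q_absorbed / Q_fuel * 100
= 31719 / 42464 * 100 = 74.70

74.70 %


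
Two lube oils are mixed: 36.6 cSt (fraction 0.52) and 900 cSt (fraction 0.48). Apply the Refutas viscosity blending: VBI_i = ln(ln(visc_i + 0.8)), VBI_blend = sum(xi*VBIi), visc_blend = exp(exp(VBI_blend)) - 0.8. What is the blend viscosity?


Refutas method: VBN_i = 14.534*ln(ln(visc_i + 0.8)) + 10.975, blended linearly by mass fraction; since VBN is linear in VBI_i = ln(ln(visc_i + 0.8)) and the fractions sum to 1, blend VBI directly: visc = exp(exp(VBI_blend)) - 0.8
VBI_1 = ln(ln(36.6 + 0.8)) = 1.28694
VBI_2 = ln(ln(900 + 0.8)) = 1.91741
VBI_blend = 0.52 * 1.28694 + 0.48 * 1.91741 = 1.58957
visc_blend = exp(exp(1.58957)) - 0.8 = 133.7

133.7 cSt


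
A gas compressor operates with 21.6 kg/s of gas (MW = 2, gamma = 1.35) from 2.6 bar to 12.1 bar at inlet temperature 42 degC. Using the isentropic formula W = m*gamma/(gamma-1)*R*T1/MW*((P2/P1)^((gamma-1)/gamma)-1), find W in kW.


Isentropic work: W = m*(gamma/(gamma-1))*(R*T1/MW)*((P2/P1)^((gamma-1)/gamma) - 1)
T1 = 42 + 273.15 = 315.15 K
Pressure ratio = 12.1 / 2.6 = 4.65385
Exponent = (1.35 - 1)/1.35 = 0.259259
(P2/P1)^exp - 1 = 4.65385^0.259259 - 1 = 0.489829
W = 21.6 * 1.35 / 0.35 * 8.314 * 315.15 / 2 * 0.489829 = 53460

53460 kW


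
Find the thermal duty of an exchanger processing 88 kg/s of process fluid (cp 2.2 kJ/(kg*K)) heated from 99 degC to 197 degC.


Q = m_dot * cp * delta_T
delta_T = 197 - 99 = 98 K
Q = 88 * 2.2 * 98
= 193.6 * 98
= 18972.8 kW

18972.8 kW


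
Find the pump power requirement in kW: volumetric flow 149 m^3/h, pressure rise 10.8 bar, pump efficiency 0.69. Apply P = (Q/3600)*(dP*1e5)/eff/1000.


Q = 149 / 3600 = 0.0413889 m^3/s
P = 0.0413889 * (10.8 * 1e5) / 0.69 / 1000 = 64.78

64.78 kW


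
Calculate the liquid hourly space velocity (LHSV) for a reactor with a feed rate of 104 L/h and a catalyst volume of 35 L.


LHSV = volumetric feed rate / catalyst volume
= 104 L/h / 35 L
= 2.971 h^-1

2.971 h^-1


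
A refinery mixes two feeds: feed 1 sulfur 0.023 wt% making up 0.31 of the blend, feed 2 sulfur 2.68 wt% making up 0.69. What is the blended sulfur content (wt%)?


Linear sulfur blending: S_blend = x1*S1 + x2*S2
Contribution 1: 0.31 * 0.023 = 0.00713 wt%
Contribution 2: 0.69 * 2.68 = 1.8492 wt%
S_blend = 0.00713 + 1.8492 = 1.85633

1.85633 wt%


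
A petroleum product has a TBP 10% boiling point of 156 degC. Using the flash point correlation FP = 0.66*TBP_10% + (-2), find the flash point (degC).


FP = 0.66 * 156 + (-2) = 100.96

100.96 degC


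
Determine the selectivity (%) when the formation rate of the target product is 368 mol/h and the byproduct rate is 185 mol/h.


Selectivity = desired / (desired + undesired) * 100
Total products = 368 + 185 = 553 mol/h
S = 368 / 553 * 100
= 0.6655 * 100
= 66.55 %

66.55 %


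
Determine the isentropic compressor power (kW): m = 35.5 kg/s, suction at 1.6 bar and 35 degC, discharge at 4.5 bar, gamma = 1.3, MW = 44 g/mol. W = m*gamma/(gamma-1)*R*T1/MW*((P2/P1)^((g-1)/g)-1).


Isentropic work: W = m*(gamma/(gamma-1))*(R*T1/MW)*((P2/P1)^((gamma-1)/gamma) - 1)
T1 = 35 + 273.15 = 308.15 K
Pressure ratio = 4.5 / 1.6 = 2.8125
Exponent = (1.3 - 1)/1.3 = 0.230769
(P2/P1)^exp - 1 = 2.8125^0.230769 - 1 = 0.269511
W = 35.5 * 1.3 / 0.3 * 8.314 * 308.15 / 44 * 0.269511 = 2414

2414 kW


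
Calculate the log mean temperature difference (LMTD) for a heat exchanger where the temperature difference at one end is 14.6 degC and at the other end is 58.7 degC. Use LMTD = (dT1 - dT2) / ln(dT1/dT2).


LMTD = (dT1 - dT2) / ln(dT1/dT2)
= (14.6 - 58.7) / ln(14.6 / 58.7) = -44.1 / -1.39142 = 31.69

31.69 degC


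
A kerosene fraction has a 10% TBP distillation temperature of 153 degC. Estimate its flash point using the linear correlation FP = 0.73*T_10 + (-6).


FP = 0.73 * 153 + (-6) = 105.69

105.69 degC


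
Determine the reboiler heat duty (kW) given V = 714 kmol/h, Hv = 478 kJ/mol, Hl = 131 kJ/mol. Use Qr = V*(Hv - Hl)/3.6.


Qr = 714 * (478 - 131) / 3.6 = 714 * 347 / 3.6 = 68820

68820 kW


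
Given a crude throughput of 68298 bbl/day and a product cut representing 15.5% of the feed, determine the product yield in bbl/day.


Crude throughput = 68298 bbl/day
Fraction yield = 15.5%
yield = throughput * fraction / 100
yield = 68298 * 15.5 / 100 = 10586.19

10586.19 bbl/day


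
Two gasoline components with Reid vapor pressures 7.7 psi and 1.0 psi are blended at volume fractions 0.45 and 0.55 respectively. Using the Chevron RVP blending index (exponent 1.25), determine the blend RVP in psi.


Chevron index: RVP_blend = (sum xi*RVPi^1.25)^(1/1.25)
RVP^1.25 terms: 0.45 * 7.7^1.25 + 0.55 * 1.0^1.25 = 6.32199
RVP_blend = 6.32199^(1/1.25) = 4.372

4.372 psi


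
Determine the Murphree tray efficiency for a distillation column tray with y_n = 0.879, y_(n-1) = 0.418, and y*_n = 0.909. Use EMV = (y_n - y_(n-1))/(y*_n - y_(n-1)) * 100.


Murphree vapor efficiency: EMV = (y_n - y_(n-1)) / (y*_n - y_(n-1)) * 100
EMV = (0.879 - 0.418) / (0.909 - 0.418) * 100 = 0.461 / 0.491 * 100 = 93.89

93.89 %


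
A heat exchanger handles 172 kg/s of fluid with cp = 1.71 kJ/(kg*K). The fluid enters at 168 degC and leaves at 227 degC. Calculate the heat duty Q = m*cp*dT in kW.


Q = m_dot * cp * delta_T
delta_T = 227 - 168 = 59 K
Q = 172 * 1.71 * 59
= 294.12 * 59
= 17353.08 kW

17353.08 kW


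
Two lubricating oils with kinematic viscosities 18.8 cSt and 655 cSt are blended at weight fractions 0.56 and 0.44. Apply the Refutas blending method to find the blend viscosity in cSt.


Refutas method: VBN_i = 14.534*ln(ln(visc_i + 0.8)) + 10.975, blended linearly by mass fraction; since VBN is linear in VBI_i = ln(ln(visc_i + 0.8)) and the fractions sum to 1, blend VBI directly: visc = exp(exp(VBI_blend)) - 0.8
VBI_1 = ln(ln(18.8 + 0.8)) = 1.09042
VBI_2 = ln(ln(655 + 0.8)) = 1.86962
VBI_blend = 0.56 * 1.09042 + 0.44 * 1.86962 = 1.43327
visc_blend = exp(exp(1.43327)) - 0.8 = 65.38

65.38 cSt


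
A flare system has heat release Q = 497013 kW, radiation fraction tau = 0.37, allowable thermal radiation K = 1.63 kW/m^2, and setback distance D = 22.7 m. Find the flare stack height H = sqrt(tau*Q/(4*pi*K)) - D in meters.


tau*Q/(4*pi*K) = 0.37 * 497013 / (4 * pi * 1.63) = 8977.84
sqrt(8977.84) = 94.7515
H = 94.7515 - 22.7 = 72.05

72.05 m


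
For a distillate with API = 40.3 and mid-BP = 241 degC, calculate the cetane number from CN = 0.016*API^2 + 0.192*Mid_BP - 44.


CN = 0.016 * 40.3^2 + 0.192 * 241 - 44
CN = 25.98544 + 46.272 - 44 = 28.25744

28.25744


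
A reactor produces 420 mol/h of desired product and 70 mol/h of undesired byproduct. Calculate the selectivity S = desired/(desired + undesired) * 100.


Selectivity = desired / (desired + undesired) * 100
Total products = 420 + 70 = 490 mol/h
S = 420 / 490 * 100
= 0.8571 * 100
= 85.71 %

85.71 %


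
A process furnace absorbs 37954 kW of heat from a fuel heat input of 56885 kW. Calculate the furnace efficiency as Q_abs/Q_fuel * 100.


Furnace efficiency = Q_absorbed / Q_fuel * 100
= 37954 / 56885 * 100 = 66.72

66.72 %


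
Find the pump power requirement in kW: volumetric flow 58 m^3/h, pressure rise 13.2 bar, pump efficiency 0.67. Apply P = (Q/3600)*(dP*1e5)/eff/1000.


Q = 58 / 3600 = 0.0161111 m^3/s
P = 0.0161111 * (13.2 * 1e5) / 0.67 / 1000 = 31.74

31.74 kW


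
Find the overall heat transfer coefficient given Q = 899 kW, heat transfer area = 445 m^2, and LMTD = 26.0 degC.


From Q = U*A*LMTD, U = Q / (A * LMTD)
U = 899 / (445 * 26.0) = 899 / 11570 = 0.07770

0.07770 kW/(m^2*K)


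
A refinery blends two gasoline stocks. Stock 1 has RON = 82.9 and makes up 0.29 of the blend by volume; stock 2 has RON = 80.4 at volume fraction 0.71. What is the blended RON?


Linear blending: RON_blend = sum(vi * RONi)
Contribution 1: 0.29 * 82.9 = 24.041
Contribution 2: 0.71 * 80.4 = 57.084
RON_blend = 24.041 + 57.084 = 81.125

81.125


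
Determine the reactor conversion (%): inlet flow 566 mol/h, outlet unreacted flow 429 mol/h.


X = (F_in - F_out) / F_in * 100
Moles reacted = 566 - 429 = 137
X = 137 / 566 * 100
= 0.2420 * 100
= 24.20 %

24.20 %


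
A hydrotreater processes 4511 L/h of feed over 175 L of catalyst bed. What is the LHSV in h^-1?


LHSV = volumetric feed rate / catalyst volume
= 4511 L/h / 175 L
= 25.78 h^-1

25.78 h^-1


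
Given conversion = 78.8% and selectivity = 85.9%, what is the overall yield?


Overall yield = conversion (%) * selectivity (%) / 100
Conversion = 78.8%, Selectivity = 85.9%
Y = 78.8 * 85.9 / 100
= 67.6892 %

67.6892 %


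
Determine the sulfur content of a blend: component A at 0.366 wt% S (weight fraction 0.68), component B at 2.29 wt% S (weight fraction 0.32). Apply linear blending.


Linear sulfur blending: S_blend = x1*S1 + x2*S2
Contribution 1: 0.68 * 0.366 = 0.24888 wt%
Contribution 2: 0.32 * 2.29 = 0.7328 wt%
S_blend = 0.24888 + 0.7328 = 0.98168

0.98168 wt%


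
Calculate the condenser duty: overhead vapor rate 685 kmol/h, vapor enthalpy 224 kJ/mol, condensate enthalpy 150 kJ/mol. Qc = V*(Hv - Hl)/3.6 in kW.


Qc = 685 * (224 - 150) / 3.6 = 685 * 74 / 3.6 = 14080

14080 kW


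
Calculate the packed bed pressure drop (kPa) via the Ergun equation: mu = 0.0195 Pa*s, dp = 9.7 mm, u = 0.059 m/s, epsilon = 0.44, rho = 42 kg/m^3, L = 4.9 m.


dp = 9.7 mm = 0.0097 m
Viscous term = 150*0.0195*0.059*(1-0.44)^2 / (0.0097^2*0.44^3) = 6752.31
Inertial term = 1.75*42*0.059^2*(1-0.44) / (0.0097*0.44^3) = 173.4
dP/L = 6752.31 + 173.4 = 6925.71 Pa/m
dP = 6925.71 * 4.9 / 1000 = 33.94 kPa

33.94 kPa


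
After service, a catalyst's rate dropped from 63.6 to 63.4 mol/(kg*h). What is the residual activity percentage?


Activity (%) = (rate_used / rate_fresh) * 100
rate_used = 63.4, rate_fresh = 63.6
= (63.4 / 63.6) * 100
= 0.9969 * 100 = 99.69

99.69 %


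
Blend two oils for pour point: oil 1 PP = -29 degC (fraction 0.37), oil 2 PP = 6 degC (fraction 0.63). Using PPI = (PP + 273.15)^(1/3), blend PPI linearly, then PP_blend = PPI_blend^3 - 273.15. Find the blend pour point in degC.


PPI_1 = (-29 + 273.15)^(1/3) = 6.25008
PPI_2 = (6 + 273.15)^(1/3) = 6.535506
PPI_blend = 0.37 * 6.25008 + 0.63 * 6.535506 = 6.429898
PP_blend = 6.429898^3 - 273.15 = 265.8351 - 273.15 = -7.31

-7.31 degC


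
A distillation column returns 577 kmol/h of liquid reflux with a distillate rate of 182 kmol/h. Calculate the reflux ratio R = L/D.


Reflux ratio definition: R = L / D (liquid returned / distillate withdrawn)
L = 577 kmol/h, D = 182 kmol/h
R = 577 / 182 = 3.170

3.170


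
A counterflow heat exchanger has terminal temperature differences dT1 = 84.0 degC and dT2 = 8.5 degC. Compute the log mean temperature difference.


LMTD = (dT1 - dT2) / ln(dT1/dT2)
= (84.0 - 8.5) / ln(84.0 / 8.5) = 75.5 / 2.29075 = 32.96

32.96 degC


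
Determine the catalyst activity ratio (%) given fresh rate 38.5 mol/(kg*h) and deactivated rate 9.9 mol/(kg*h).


Activity (%) = (rate_used / rate_fresh) * 100
rate_used = 9.9, rate_fresh = 38.5
= (9.9 / 38.5) * 100
= 0.2571 * 100 = 25.71

25.71 %


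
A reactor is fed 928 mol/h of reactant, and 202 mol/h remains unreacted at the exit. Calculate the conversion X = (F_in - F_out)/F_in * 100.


X = (F_in - F_out) / F_in * 100
Moles reacted = 928 - 202 = 726
X = 726 / 928 * 100
= 0.7823 * 100
= 78.23 %

78.23 %


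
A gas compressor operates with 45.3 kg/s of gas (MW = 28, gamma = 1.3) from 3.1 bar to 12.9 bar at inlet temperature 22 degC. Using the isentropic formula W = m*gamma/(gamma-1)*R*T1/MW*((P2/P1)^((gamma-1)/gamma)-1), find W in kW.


Isentropic work: W = m*(gamma/(gamma-1))*(R*T1/MW)*((P2/P1)^((gamma-1)/gamma) - 1)
T1 = 22 + 273.15 = 295.15 K
Pressure ratio = 12.9 / 3.1 = 4.16129
Exponent = (1.3 - 1)/1.3 = 0.230769
(P2/P1)^exp - 1 = 4.16129^0.230769 - 1 = 0.389628
W = 45.3 * 1.3 / 0.3 * 8.314 * 295.15 / 28 * 0.389628 = 6703

6703 kW
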